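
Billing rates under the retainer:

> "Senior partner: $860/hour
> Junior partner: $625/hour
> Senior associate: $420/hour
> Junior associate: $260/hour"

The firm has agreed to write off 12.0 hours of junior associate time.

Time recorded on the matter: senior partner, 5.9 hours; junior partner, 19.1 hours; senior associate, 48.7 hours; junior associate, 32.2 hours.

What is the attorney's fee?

Senior partner: 5.9 × $860 = $5,074.00
Junior partner: 19.1 × $625 = $11,937.50
Senior associate: 48.7 × $420 = $20,454.00
Junior associate: 32.2 × $260 = $8,372.00
Subtotal: $45,837.50
Write-off: 12.0 × $260 = $3,120.00
Total: $45,837.50 − $3,120.00 = $42,717.50

$42,717.50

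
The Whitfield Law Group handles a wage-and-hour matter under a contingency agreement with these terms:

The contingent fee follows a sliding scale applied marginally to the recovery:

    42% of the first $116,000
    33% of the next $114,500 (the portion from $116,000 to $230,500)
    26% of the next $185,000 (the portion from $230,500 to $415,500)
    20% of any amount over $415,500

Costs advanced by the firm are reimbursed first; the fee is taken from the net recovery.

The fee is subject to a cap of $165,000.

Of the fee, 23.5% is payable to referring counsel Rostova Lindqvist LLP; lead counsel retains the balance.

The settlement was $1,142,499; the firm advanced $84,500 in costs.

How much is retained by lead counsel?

Fee base (net of costs): $1,142,499 − $84,500 = $1,057,999
First $116,000 at 42% = $48,720.00
Next $114,500 at 33% = $37,785.00
Next $185,000 at 26% = $48,100.00
Remaining $642,499 at 20% = $128,499.80
Fee: $48,720.00 + $37,785.00 + $48,100.00 + $128,499.80 = $263,104.80
$263,104.80 exceeds the $165,000 cap, so the fee is capped at $165,000.00.
Referral share: 23.5% of $165,000.00 = $38,775.00; lead counsel retains $165,000.00 − $38,775.00 = $126,225.00.

$126,225.00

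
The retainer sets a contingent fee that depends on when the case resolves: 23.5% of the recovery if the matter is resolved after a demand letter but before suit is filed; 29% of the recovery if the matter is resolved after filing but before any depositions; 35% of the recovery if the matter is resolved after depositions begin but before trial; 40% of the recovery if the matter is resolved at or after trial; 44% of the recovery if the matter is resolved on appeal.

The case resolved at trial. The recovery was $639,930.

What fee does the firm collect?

$255,972.00

The matter resolved at trial, so the 40% rate applies.
$639,930 × 40% = $255,972.00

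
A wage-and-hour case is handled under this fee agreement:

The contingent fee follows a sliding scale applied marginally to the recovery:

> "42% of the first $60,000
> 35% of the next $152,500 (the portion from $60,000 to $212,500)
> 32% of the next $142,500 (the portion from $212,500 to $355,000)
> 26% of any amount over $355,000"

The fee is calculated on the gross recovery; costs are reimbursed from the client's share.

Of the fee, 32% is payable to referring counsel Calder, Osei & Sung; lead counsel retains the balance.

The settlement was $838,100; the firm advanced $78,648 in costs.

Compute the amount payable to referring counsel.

$79,929.92

Fee base is the gross recovery, $838,100; costs are reimbursed separately.
First $60,000 at 42% = $25,200.00
Next $152,500 at 35% = $53,375.00
Next $142,500 at 32% = $45,600.00
Remaining $483,100 at 26% = $125,606.00
Fee: $25,200.00 + $53,375.00 + $45,600.00 + $125,606.00 = $249,781.00
Referral share: 32% of $249,781.00 = $79,929.92; lead counsel retains $249,781.00 − $79,929.92 = $169,851.08.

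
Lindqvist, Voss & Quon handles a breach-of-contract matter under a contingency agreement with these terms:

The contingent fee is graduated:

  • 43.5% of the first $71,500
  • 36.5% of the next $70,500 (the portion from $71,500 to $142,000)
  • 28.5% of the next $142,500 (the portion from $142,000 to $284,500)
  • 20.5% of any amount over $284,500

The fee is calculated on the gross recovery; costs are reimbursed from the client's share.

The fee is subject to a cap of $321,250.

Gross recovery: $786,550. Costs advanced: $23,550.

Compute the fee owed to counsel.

Fee base is the gross recovery, $786,550; costs are reimbursed separately.
First $71,500 at 43.5% = $31,102.50
Next $70,500 at 36.5% = $25,732.50
Next $142,500 at 28.5% = $40,612.50
Remaining $502,050 at 20.5% = $102,920.25
Fee: $31,102.50 + $25,732.50 + $40,612.50 + $102,920.25 = $200,367.75
$200,367.75 is under the $321,250 cap.

$200,367.75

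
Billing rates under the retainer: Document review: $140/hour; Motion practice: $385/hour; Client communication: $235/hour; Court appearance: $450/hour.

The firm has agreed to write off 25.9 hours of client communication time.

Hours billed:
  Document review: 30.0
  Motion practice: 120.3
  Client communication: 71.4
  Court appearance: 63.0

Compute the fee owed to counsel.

$89,558.00

Document review: 30.0 × $140 = $4,200.00
Motion practice: 120.3 × $385 = $46,315.50
Client communication: 71.4 × $235 = $16,779.00
Court appearance: 63.0 × $450 = $28,350.00
Subtotal: $95,644.50
Write-off: 25.9 × $235 = $6,086.50
Total: $95,644.50 − $6,086.50 = $89,558.00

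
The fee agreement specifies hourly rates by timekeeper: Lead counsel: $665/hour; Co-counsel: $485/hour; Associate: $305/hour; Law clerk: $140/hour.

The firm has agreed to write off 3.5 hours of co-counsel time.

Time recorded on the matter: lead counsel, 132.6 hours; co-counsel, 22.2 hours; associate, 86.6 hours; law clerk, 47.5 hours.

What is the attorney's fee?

Lead counsel: 132.6 × $665 = $88,179.00
Co-counsel: 22.2 × $485 = $10,767.00
Associate: 86.6 × $305 = $26,413.00
Law clerk: 47.5 × $140 = $6,650.00
Subtotal: $132,009.00
Write-off: 3.5 × $485 = $1,697.50
Total: $132,009.00 − $1,697.50 = $130,311.50

$130,311.50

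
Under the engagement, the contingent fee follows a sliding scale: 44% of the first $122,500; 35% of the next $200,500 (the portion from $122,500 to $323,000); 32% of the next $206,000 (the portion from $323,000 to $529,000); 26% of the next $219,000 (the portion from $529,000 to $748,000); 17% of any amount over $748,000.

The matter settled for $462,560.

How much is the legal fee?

$168,734.20

First $122,500 at 44% = $53,900.00
Next $200,500 at 35% = $70,175.00
Remaining $139,560 at 32% = $44,659.20
Fee: $53,900.00 + $70,175.00 + $44,659.20 = $168,734.20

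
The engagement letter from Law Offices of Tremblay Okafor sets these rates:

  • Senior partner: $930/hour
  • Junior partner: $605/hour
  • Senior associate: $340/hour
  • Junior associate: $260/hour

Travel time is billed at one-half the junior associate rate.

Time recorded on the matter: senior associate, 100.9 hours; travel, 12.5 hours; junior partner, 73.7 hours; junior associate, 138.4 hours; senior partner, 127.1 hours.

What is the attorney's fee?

$234,706.50

Senior partner: 127.1 × $930 = $118,203.00
Junior partner: 73.7 × $605 = $44,588.50
Senior associate: 100.9 × $340 = $34,306.00
Junior associate: 138.4 × $260 = $35,984.00
Subtotal: $118,203.00 + $44,588.50 + $34,306.00 + $35,984.00 = $233,081.50
Travel: 12.5 × ($260 ÷ 2) = 12.5 × $130.00 = $1,625.00
Total: $233,081.50 + $1,625.00 = $234,706.50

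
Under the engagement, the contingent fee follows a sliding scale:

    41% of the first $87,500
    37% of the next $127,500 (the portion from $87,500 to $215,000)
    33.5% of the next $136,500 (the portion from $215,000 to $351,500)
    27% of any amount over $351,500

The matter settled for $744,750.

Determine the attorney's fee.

First $87,500 at 41% = $35,875.00
Next $127,500 at 37% = $47,175.00
Next $136,500 at 33.5% = $45,727.50
Remaining $393,250 at 27% = $106,177.50
Fee: $35,875.00 + $47,175.00 + $45,727.50 + $106,177.50 = $234,955.00

$234,955.00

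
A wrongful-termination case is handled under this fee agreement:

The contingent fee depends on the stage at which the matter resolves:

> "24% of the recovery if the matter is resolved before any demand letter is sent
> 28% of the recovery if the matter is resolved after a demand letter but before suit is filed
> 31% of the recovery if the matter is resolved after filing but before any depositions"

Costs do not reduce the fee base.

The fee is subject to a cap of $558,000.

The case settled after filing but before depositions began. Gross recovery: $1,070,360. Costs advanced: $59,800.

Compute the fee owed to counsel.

Fee base is the gross recovery, $1,070,360; costs are reimbursed separately.
The matter settled after filing but before depositions began, so the 31% rate applies.
$1,070,360 × 31% = $331,811.60
$331,811.60 is under the $558,000 cap.

$331,811.60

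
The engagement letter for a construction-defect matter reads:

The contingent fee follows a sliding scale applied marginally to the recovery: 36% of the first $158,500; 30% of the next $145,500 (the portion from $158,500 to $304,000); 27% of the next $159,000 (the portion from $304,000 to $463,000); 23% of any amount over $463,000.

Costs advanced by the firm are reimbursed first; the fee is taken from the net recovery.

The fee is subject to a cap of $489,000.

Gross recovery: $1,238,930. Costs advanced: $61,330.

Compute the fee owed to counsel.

Fee base (net of costs): $1,238,930 − $61,330 = $1,177,600
First $158,500 at 36% = $57,060.00
Next $145,500 at 30% = $43,650.00
Next $159,000 at 27% = $42,930.00
Remaining $714,600 at 23% = $164,358.00
Fee: $57,060.00 + $43,650.00 + $42,930.00 + $164,358.00 = $307,998.00
$307,998.00 is under the $489,000 cap.

$307,998.00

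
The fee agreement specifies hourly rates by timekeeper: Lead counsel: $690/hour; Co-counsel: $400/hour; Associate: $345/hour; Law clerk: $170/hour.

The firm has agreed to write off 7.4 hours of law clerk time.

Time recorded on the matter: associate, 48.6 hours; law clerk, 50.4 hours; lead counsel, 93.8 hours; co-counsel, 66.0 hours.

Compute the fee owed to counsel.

$115,199.00

Lead counsel: 93.8 × $690 = $64,722.00
Co-counsel: 66.0 × $400 = $26,400.00
Associate: 48.6 × $345 = $16,767.00
Law clerk: 50.4 × $170 = $8,568.00
Subtotal: $116,457.00
Write-off: 7.4 × $170 = $1,258.00
Total: $116,457.00 − $1,258.00 = $115,199.00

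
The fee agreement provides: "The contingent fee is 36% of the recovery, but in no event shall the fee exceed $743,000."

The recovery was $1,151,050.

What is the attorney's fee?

36% of $1,151,050 = $414,378.00
That is under the $743,000 cap.

$414,378.00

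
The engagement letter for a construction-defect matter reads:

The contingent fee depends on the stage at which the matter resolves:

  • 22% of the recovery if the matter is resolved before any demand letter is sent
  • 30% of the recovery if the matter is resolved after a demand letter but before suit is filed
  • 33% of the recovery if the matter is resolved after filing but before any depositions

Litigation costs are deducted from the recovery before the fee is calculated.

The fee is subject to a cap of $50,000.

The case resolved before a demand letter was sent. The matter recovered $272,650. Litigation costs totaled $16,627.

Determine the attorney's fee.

$50,000.00

Fee base (net of costs): $272,650 − $16,627 = $256,023
The matter resolved before a demand letter was sent, so the 22% rate applies.
$256,023 × 22% = $56,325.06
$56,325.06 exceeds the $50,000 cap, so the fee is capped at $50,000.00.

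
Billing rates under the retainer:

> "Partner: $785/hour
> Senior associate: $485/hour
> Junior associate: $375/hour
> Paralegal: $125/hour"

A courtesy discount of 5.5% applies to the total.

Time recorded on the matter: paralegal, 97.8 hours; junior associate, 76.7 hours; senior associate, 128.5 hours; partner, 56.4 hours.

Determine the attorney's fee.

$139,466.88

Partner: 56.4 × $785 = $44,274.00
Senior associate: 128.5 × $485 = $62,322.50
Junior associate: 76.7 × $375 = $28,762.50
Paralegal: 97.8 × $125 = $12,225.00
Subtotal: $147,584.00
Less 5.5% discount: −$8,117.12
Total: $147,584.00 − $8,117.12 = $139,466.88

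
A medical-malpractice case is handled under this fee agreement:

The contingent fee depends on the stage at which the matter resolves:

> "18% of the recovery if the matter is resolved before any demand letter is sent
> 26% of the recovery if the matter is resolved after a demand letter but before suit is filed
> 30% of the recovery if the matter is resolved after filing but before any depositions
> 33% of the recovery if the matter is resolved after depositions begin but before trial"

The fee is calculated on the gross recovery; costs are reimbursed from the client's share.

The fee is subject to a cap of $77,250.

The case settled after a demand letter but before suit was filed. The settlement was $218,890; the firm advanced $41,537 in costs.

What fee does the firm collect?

$56,911.40

Fee base is the gross recovery, $218,890; costs are reimbursed separately.
The matter settled after a demand letter but before suit was filed, so the 26% rate applies.
$218,890 × 26% = $56,911.40
$56,911.40 is under the $77,250 cap.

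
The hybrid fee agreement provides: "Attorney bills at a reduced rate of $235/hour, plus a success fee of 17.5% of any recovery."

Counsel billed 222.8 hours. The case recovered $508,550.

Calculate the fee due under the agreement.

Hourly: 222.8 × $235 = $52,358.00
Success fee: 17.5% of $508,550 = $88,996.25
Total: $52,358.00 + $88,996.25 = $141,354.25

$141,354.25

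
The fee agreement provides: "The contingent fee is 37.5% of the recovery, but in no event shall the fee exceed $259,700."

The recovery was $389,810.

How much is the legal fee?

$146,178.75

37.5% of $389,810 = $146,178.75
That is under the $259,700 cap.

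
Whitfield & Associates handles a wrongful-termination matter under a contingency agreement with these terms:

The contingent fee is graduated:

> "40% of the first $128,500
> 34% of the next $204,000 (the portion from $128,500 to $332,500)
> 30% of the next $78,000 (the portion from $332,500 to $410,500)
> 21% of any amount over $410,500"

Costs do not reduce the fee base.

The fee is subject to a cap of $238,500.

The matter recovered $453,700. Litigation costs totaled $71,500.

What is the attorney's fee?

$153,232.00

Fee base is the gross recovery, $453,700; costs are reimbursed separately.
First $128,500 at 40% = $51,400.00
Next $204,000 at 34% = $69,360.00
Next $78,000 at 30% = $23,400.00
Remaining $43,200 at 21% = $9,072.00
Fee: $51,400.00 + $69,360.00 + $23,400.00 + $9,072.00 = $153,232.00
$153,232.00 is under the $238,500 cap.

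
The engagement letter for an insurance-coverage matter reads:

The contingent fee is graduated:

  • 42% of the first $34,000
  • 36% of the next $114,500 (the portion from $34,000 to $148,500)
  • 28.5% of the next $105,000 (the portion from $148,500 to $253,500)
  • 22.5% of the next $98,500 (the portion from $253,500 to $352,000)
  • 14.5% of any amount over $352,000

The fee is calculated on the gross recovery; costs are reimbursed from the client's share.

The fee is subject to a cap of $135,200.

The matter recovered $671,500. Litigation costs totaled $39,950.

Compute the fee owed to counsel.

$135,200.00

Fee base is the gross recovery, $671,500; costs are reimbursed separately.
First $34,000 at 42% = $14,280.00
Next $114,500 at 36% = $41,220.00
Next $105,000 at 28.5% = $29,925.00
Next $98,500 at 22.5% = $22,162.50
Remaining $319,500 at 14.5% = $46,327.50
Fee: $14,280.00 + $41,220.00 + $29,925.00 + $22,162.50 + $46,327.50 = $153,915.00
$153,915.00 exceeds the $135,200 cap, so the fee is capped at $135,200.00.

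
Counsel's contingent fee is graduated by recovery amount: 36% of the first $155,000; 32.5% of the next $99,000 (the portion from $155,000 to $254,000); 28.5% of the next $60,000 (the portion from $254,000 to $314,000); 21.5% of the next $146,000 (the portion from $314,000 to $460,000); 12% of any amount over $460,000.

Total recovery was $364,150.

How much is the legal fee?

$115,857.25

First $155,000 at 36% = $55,800.00
Next $99,000 at 32.5% = $32,175.00
Next $60,000 at 28.5% = $17,100.00
Remaining $50,150 at 21.5% = $10,782.25
Fee: $55,800.00 + $32,175.00 + $17,100.00 + $10,782.25 = $115,857.25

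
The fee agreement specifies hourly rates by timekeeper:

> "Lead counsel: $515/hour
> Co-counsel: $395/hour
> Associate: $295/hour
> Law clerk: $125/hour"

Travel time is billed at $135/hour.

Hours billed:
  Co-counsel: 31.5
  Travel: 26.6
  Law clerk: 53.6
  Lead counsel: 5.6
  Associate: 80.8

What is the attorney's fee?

$49,453.50

Lead counsel: 5.6 × $515 = $2,884.00
Co-counsel: 31.5 × $395 = $12,442.50
Associate: 80.8 × $295 = $23,836.00
Law clerk: 53.6 × $125 = $6,700.00
Subtotal: $2,884.00 + $12,442.50 + $23,836.00 + $6,700.00 = $45,862.50
Travel: 26.6 × $135 = $3,591.00
Total: $45,862.50 + $3,591.00 = $49,453.50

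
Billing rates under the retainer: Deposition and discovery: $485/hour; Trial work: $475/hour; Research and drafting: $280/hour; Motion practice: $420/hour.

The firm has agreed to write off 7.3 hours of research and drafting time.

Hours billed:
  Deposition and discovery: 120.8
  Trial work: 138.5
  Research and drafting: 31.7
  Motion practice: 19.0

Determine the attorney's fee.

Deposition and discovery: 120.8 × $485 = $58,588.00
Trial work: 138.5 × $475 = $65,787.50
Research and drafting: 31.7 × $280 = $8,876.00
Motion practice: 19.0 × $420 = $7,980.00
Subtotal: $141,231.50
Write-off: 7.3 × $280 = $2,044.00
Total: $141,231.50 − $2,044.00 = $139,187.50

$139,187.50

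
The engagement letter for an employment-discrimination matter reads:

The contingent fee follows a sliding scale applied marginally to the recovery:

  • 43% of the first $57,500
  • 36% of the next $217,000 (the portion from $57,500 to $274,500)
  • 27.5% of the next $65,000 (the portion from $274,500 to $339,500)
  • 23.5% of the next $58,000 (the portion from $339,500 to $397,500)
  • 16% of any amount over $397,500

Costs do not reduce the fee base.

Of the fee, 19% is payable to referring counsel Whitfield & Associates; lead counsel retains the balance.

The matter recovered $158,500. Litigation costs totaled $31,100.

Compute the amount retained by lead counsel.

$49,478.85

Fee base is the gross recovery, $158,500; costs are reimbursed separately.
First $57,500 at 43% = $24,725.00
Remaining $101,000 at 36% = $36,360.00
Fee: $24,725.00 + $36,360.00 = $61,085.00
Referral share: 19% of $61,085.00 = $11,606.15; lead counsel retains $61,085.00 − $11,606.15 = $49,478.85.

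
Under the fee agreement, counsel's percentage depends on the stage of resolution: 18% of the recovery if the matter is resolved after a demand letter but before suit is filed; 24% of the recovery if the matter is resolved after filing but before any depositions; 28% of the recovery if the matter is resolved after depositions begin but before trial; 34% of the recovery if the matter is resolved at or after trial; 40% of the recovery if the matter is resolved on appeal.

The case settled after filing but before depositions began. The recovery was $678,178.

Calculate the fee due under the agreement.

$162,762.72

The matter settled after filing but before depositions began, so the 24% rate applies.
$678,178 × 24% = $162,762.72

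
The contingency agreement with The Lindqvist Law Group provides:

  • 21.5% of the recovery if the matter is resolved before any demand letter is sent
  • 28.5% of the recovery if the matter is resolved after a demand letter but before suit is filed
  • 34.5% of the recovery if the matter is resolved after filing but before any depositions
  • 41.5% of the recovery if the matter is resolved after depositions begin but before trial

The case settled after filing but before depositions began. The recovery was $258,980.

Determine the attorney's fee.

The matter settled after filing but before depositions began, so the 34.5% rate applies.
$258,980 × 34.5% = $89,348.10

$89,348.10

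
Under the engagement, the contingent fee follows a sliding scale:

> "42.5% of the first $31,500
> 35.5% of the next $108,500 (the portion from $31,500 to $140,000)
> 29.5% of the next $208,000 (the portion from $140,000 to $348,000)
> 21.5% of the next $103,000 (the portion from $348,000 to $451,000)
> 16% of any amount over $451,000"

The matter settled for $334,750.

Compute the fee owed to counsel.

$109,356.25

First $31,500 at 42.5% = $13,387.50
Next $108,500 at 35.5% = $38,517.50
Remaining $194,750 at 29.5% = $57,451.25
Fee: $13,387.50 + $38,517.50 + $57,451.25 = $109,356.25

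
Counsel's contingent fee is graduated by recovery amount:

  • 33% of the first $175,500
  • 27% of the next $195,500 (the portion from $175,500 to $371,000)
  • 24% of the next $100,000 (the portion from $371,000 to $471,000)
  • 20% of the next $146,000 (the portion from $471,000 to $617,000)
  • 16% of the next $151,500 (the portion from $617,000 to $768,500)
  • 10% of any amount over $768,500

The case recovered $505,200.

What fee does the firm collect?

$141,540.00

First $175,500 at 33% = $57,915.00
Next $195,500 at 27% = $52,785.00
Next $100,000 at 24% = $24,000.00
Remaining $34,200 at 20% = $6,840.00
Fee: $57,915.00 + $52,785.00 + $24,000.00 + $6,840.00 = $141,540.00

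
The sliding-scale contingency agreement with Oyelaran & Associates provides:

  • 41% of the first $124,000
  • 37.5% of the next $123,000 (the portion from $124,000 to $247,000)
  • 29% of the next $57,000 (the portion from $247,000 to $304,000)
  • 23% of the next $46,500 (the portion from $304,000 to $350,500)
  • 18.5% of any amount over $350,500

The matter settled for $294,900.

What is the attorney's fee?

First $124,000 at 41% = $50,840.00
Next $123,000 at 37.5% = $46,125.00
Remaining $47,900 at 29% = $13,891.00
Fee: $50,840.00 + $46,125.00 + $13,891.00 = $110,856.00

$110,856.00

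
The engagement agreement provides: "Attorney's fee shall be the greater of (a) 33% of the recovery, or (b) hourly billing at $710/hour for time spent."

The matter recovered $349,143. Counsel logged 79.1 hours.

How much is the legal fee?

(a) 33% of $349,143 = $115,217.19
(b) 79.1 × $710 = $56,161.00
The greater is (a): $115,217.19.

$115,217.19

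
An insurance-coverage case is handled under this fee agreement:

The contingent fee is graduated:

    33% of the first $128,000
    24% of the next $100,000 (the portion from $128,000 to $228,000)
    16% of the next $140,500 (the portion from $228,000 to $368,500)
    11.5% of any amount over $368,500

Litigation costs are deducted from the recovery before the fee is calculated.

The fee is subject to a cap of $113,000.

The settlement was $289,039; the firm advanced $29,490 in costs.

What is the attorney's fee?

Fee base (net of costs): $289,039 − $29,490 = $259,549
First $128,000 at 33% = $42,240.00
Next $100,000 at 24% = $24,000.00
Remaining $31,549 at 16% = $5,047.84
Fee: $42,240.00 + $24,000.00 + $5,047.84 = $71,287.84
$71,287.84 is under the $113,000 cap.

$71,287.84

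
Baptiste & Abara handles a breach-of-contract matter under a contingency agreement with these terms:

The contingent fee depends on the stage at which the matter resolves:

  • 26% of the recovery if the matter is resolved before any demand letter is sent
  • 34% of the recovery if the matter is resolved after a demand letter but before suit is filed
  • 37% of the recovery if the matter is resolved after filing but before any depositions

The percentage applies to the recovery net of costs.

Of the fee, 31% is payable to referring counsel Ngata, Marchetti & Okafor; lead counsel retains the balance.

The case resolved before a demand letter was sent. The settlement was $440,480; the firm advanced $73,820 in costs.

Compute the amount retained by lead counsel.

Fee base (net of costs): $440,480 − $73,820 = $366,660
The matter resolved before a demand letter was sent, so the 26% rate applies.
$366,660 × 26% = $95,331.60
Referral share: 31% of $95,331.60 = $29,552.80; lead counsel retains $95,331.60 − $29,552.80 = $65,778.80.

$65,778.80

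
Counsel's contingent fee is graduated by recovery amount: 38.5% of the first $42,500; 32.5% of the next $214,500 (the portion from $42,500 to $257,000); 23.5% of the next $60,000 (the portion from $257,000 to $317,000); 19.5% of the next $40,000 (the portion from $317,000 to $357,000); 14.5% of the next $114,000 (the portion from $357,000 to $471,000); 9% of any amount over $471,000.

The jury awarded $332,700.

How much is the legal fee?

$103,236.50

First $42,500 at 38.5% = $16,362.50
Next $214,500 at 32.5% = $69,712.50
Next $60,000 at 23.5% = $14,100.00
Remaining $15,700 at 19.5% = $3,061.50
Fee: $16,362.50 + $69,712.50 + $14,100.00 + $3,061.50 = $103,236.50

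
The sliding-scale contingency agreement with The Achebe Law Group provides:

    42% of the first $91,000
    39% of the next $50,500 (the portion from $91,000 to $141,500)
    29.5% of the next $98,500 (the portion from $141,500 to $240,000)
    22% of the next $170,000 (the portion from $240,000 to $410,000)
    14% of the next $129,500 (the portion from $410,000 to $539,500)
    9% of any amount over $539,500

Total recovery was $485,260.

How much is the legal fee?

$134,908.90

First $91,000 at 42% = $38,220.00
Next $50,500 at 39% = $19,695.00
Next $98,500 at 29.5% = $29,057.50
Next $170,000 at 22% = $37,400.00
Remaining $75,260 at 14% = $10,536.40
Fee: $38,220.00 + $19,695.00 + $29,057.50 + $37,400.00 + $10,536.40 = $134,908.90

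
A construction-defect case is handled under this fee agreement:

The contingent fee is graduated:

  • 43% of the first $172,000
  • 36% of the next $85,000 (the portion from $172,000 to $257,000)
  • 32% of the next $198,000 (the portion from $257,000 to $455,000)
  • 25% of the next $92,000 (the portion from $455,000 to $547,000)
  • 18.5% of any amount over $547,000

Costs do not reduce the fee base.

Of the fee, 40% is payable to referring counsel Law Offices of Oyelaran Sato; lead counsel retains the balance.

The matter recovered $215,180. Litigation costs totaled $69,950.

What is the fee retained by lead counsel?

$53,702.88

Fee base is the gross recovery, $215,180; costs are reimbursed separately.
First $172,000 at 43% = $73,960.00
Remaining $43,180 at 36% = $15,544.80
Fee: $73,960.00 + $15,544.80 = $89,504.80
Referral share: 40% of $89,504.80 = $35,801.92; lead counsel retains $89,504.80 − $35,801.92 = $53,702.88.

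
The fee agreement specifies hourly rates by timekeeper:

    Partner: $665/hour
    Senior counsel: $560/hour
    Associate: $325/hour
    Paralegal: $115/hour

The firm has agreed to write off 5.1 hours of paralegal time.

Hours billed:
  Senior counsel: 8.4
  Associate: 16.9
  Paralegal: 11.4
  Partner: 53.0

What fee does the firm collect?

Partner: 53.0 × $665 = $35,245.00
Senior counsel: 8.4 × $560 = $4,704.00
Associate: 16.9 × $325 = $5,492.50
Paralegal: 11.4 × $115 = $1,311.00
Subtotal: $46,752.50
Write-off: 5.1 × $115 = $586.50
Total: $46,752.50 − $586.50 = $46,166.00

$46,166.00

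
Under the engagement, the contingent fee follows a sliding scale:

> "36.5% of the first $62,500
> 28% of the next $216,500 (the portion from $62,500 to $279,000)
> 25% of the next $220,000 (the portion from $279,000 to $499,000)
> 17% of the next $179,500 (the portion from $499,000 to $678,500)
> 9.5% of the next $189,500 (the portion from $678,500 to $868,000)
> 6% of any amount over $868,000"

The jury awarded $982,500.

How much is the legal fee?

$193,820.00

First $62,500 at 36.5% = $22,812.50
Next $216,500 at 28% = $60,620.00
Next $220,000 at 25% = $55,000.00
Next $179,500 at 17% = $30,515.00
Next $189,500 at 9.5% = $18,002.50
Remaining $114,500 at 6% = $6,870.00
Fee: $22,812.50 + $60,620.00 + $55,000.00 + $30,515.00 + $18,002.50 + $6,870.00 = $193,820.00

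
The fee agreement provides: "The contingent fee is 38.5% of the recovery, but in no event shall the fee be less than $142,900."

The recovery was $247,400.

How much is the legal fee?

$142,900.00

38.5% of $247,400 = $95,249.00
That is below the $142,900 minimum, so the minimum applies.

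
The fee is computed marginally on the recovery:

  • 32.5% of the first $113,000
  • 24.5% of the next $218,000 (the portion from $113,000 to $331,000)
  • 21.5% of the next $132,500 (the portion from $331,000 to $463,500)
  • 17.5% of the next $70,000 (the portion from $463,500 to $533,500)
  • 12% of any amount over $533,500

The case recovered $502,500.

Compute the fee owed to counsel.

$125,447.50

First $113,000 at 32.5% = $36,725.00
Next $218,000 at 24.5% = $53,410.00
Next $132,500 at 21.5% = $28,487.50
Remaining $39,000 at 17.5% = $6,825.00
Fee: $36,725.00 + $53,410.00 + $28,487.50 + $6,825.00 = $125,447.50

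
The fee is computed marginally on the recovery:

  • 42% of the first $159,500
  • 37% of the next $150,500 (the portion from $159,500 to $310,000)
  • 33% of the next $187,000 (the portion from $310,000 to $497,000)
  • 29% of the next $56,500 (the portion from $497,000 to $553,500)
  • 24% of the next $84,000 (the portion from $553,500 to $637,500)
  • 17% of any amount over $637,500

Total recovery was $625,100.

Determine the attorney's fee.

$217,954.00

First $159,500 at 42% = $66,990.00
Next $150,500 at 37% = $55,685.00
Next $187,000 at 33% = $61,710.00
Next $56,500 at 29% = $16,385.00
Remaining $71,600 at 24% = $17,184.00
Fee: $66,990.00 + $55,685.00 + $61,710.00 + $16,385.00 + $17,184.00 = $217,954.00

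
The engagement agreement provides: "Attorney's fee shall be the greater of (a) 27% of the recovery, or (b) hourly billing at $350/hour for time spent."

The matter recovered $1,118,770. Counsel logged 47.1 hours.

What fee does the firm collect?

$302,067.90

(a) 27% of $1,118,770 = $302,067.90
(b) 47.1 × $350 = $16,485.00
The greater is (a): $302,067.90.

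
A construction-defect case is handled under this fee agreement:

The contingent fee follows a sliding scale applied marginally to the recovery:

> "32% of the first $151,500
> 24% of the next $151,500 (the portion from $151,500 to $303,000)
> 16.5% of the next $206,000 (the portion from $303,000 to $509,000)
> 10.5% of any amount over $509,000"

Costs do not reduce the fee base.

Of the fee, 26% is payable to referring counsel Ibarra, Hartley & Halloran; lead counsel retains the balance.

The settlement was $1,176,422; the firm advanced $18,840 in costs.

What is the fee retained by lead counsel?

$139,792.89

Fee base is the gross recovery, $1,176,422; costs are reimbursed separately.
First $151,500 at 32% = $48,480.00
Next $151,500 at 24% = $36,360.00
Next $206,000 at 16.5% = $33,990.00
Remaining $667,422 at 10.5% = $70,079.31
Fee: $48,480.00 + $36,360.00 + $33,990.00 + $70,079.31 = $188,909.31
Referral share: 26% of $188,909.31 = $49,116.42; lead counsel retains $188,909.31 − $49,116.42 = $139,792.89.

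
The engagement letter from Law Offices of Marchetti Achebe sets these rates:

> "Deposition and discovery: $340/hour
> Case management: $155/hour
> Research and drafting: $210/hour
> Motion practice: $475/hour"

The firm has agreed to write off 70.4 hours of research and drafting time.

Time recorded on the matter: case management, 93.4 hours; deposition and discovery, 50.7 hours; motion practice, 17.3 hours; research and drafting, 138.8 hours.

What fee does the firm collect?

Deposition and discovery: 50.7 × $340 = $17,238.00
Case management: 93.4 × $155 = $14,477.00
Research and drafting: 138.8 × $210 = $29,148.00
Motion practice: 17.3 × $475 = $8,217.50
Subtotal: $69,080.50
Write-off: 70.4 × $210 = $14,784.00
Total: $69,080.50 − $14,784.00 = $54,296.50

$54,296.50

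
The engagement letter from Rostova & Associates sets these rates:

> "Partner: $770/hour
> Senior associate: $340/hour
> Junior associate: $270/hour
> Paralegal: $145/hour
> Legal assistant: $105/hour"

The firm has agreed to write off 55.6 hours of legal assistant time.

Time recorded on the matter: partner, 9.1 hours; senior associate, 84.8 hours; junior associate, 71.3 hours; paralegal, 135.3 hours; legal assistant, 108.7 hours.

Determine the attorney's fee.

Partner: 9.1 × $770 = $7,007.00
Senior associate: 84.8 × $340 = $28,832.00
Junior associate: 71.3 × $270 = $19,251.00
Paralegal: 135.3 × $145 = $19,618.50
Legal assistant: 108.7 × $105 = $11,413.50
Subtotal: $86,122.00
Write-off: 55.6 × $105 = $5,838.00
Total: $86,122.00 − $5,838.00 = $80,284.00

$80,284.00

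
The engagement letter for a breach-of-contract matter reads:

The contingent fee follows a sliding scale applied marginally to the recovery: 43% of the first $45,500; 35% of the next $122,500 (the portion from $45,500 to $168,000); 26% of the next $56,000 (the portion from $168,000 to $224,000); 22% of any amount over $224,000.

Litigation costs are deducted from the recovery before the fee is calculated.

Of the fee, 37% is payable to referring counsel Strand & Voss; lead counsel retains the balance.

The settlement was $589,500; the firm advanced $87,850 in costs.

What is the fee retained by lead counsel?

Fee base (net of costs): $589,500 − $87,850 = $501,650
First $45,500 at 43% = $19,565.00
Next $122,500 at 35% = $42,875.00
Next $56,000 at 26% = $14,560.00
Remaining $277,650 at 22% = $61,083.00
Fee: $19,565.00 + $42,875.00 + $14,560.00 + $61,083.00 = $138,083.00
Referral share: 37% of $138,083.00 = $51,090.71; lead counsel retains $138,083.00 − $51,090.71 = $86,992.29.

$86,992.29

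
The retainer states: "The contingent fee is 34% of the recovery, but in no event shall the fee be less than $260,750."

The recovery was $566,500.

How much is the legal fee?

34% of $566,500 = $192,610.00
That is below the $260,750 minimum, so the minimum applies.

$260,750.00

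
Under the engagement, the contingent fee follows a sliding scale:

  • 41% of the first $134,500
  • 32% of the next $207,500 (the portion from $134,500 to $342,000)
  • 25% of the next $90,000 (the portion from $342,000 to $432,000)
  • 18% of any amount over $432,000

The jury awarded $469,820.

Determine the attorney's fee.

First $134,500 at 41% = $55,145.00
Next $207,500 at 32% = $66,400.00
Next $90,000 at 25% = $22,500.00
Remaining $37,820 at 18% = $6,807.60
Fee: $55,145.00 + $66,400.00 + $22,500.00 + $6,807.60 = $150,852.60

$150,852.60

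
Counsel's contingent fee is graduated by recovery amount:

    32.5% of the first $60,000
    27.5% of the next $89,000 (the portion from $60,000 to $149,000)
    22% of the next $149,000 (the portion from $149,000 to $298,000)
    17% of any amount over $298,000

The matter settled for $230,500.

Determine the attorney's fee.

First $60,000 at 32.5% = $19,500.00
Next $89,000 at 27.5% = $24,475.00
Remaining $81,500 at 22% = $17,930.00
Fee: $19,500.00 + $24,475.00 + $17,930.00 = $61,905.00

$61,905.00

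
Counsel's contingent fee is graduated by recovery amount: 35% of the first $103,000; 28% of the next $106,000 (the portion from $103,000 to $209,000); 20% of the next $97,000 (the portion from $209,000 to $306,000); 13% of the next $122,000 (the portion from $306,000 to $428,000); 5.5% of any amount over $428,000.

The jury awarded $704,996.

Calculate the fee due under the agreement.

$116,224.78

First $103,000 at 35% = $36,050.00
Next $106,000 at 28% = $29,680.00
Next $97,000 at 20% = $19,400.00
Next $122,000 at 13% = $15,860.00
Remaining $276,996 at 5.5% = $15,234.78
Fee: $36,050.00 + $29,680.00 + $19,400.00 + $15,860.00 + $15,234.78 = $116,224.78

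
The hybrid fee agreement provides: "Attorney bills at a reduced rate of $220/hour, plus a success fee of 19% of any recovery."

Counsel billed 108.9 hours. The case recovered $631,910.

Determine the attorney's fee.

$144,020.90

Hourly: 108.9 × $220 = $23,958.00
Success fee: 19% of $631,910 = $120,062.90
Total: $23,958.00 + $120,062.90 = $144,020.90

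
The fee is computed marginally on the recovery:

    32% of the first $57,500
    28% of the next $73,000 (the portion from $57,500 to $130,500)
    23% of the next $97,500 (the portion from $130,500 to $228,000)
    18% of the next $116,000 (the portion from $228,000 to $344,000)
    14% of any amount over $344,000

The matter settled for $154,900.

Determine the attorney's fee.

$44,452.00

First $57,500 at 32% = $18,400.00
Next $73,000 at 28% = $20,440.00
Remaining $24,400 at 23% = $5,612.00
Fee: $18,400.00 + $20,440.00 + $5,612.00 = $44,452.00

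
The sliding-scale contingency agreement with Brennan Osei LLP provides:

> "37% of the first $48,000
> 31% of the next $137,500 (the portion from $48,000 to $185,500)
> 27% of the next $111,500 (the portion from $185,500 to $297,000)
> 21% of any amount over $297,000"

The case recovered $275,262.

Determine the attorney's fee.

First $48,000 at 37% = $17,760.00
Next $137,500 at 31% = $42,625.00
Remaining $89,762 at 27% = $24,235.74
Fee: $17,760.00 + $42,625.00 + $24,235.74 = $84,620.74

$84,620.74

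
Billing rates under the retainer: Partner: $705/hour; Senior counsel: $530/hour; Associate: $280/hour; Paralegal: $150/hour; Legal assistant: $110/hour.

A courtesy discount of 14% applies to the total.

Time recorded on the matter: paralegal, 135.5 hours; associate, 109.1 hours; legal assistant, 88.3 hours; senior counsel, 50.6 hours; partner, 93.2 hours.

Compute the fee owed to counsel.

$131,674.60

Partner: 93.2 × $705 = $65,706.00
Senior counsel: 50.6 × $530 = $26,818.00
Associate: 109.1 × $280 = $30,548.00
Paralegal: 135.5 × $150 = $20,325.00
Legal assistant: 88.3 × $110 = $9,713.00
Subtotal: $153,110.00
Less 14% discount: −$21,435.40
Total: $153,110.00 − $21,435.40 = $131,674.60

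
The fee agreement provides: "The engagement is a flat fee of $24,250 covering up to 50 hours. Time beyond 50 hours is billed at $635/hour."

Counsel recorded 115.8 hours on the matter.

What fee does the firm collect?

Flat fee: $24,250.00
Excess hours: 115.8 − 50 = 65.8
Overrun: 65.8 × $635 = $41,783.00
Total: $24,250.00 + $41,783.00 = $66,033.00

$66,033.00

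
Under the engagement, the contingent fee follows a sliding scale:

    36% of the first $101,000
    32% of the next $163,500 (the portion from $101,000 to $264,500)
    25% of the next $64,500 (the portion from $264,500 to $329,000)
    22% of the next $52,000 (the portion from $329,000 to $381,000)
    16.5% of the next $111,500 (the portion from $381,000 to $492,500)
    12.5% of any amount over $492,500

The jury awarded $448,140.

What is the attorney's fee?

$127,323.10

First $101,000 at 36% = $36,360.00
Next $163,500 at 32% = $52,320.00
Next $64,500 at 25% = $16,125.00
Next $52,000 at 22% = $11,440.00
Remaining $67,140 at 16.5% = $11,078.10
Fee: $36,360.00 + $52,320.00 + $16,125.00 + $11,440.00 + $11,078.10 = $127,323.10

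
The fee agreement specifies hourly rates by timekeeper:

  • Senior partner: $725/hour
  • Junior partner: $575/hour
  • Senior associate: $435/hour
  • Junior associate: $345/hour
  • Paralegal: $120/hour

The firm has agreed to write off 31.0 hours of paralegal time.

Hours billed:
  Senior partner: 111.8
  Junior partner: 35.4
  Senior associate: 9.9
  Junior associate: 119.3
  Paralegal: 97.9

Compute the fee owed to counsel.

Senior partner: 111.8 × $725 = $81,055.00
Junior partner: 35.4 × $575 = $20,355.00
Senior associate: 9.9 × $435 = $4,306.50
Junior associate: 119.3 × $345 = $41,158.50
Paralegal: 97.9 × $120 = $11,748.00
Subtotal: $158,623.00
Write-off: 31.0 × $120 = $3,720.00
Total: $158,623.00 − $3,720.00 = $154,903.00

$154,903.00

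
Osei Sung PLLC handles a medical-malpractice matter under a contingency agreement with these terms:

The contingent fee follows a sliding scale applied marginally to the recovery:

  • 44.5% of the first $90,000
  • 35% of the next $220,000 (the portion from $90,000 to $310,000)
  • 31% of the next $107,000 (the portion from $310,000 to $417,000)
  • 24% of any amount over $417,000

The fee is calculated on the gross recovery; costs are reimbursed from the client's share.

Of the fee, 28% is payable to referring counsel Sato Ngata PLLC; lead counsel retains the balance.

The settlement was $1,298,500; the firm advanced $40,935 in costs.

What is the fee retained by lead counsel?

Fee base is the gross recovery, $1,298,500; costs are reimbursed separately.
First $90,000 at 44.5% = $40,050.00
Next $220,000 at 35% = $77,000.00
Next $107,000 at 31% = $33,170.00
Remaining $881,500 at 24% = $211,560.00
Fee: $40,050.00 + $77,000.00 + $33,170.00 + $211,560.00 = $361,780.00
Referral share: 28% of $361,780.00 = $101,298.40; lead counsel retains $361,780.00 − $101,298.40 = $260,481.60.

$260,481.60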